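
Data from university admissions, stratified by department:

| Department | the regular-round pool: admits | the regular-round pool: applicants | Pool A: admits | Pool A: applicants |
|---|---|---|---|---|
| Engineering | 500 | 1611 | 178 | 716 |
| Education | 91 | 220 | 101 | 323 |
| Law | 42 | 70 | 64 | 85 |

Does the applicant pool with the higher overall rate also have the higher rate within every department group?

Engineering: the regular-round pool 500/1611 = 31.0%, Pool A 178/716 = 24.9% → the regular-round pool
Education: the regular-round pool 91/220 = 41.4%, Pool A 101/323 = 31.3% → the regular-round pool
Law: the regular-round pool 42/70 = 60.0%, Pool A 64/85 = 75.3% → Pool A
Overall: the regular-round pool 633/1901 = 33.3%, Pool A 343/1124 = 30.5% → the regular-round pool
Neither sweeps: the regular-round pool wins 2 of 3 groups, Pool A wins 1. The regular-round pool wins overall but not every group — no Simpson reversal.

No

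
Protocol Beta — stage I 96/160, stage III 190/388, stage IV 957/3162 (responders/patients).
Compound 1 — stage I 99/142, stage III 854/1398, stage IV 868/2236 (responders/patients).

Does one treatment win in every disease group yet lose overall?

No

Stage I: Protocol Beta 96/160 = 60.0%, Compound 1 99/142 = 69.7% → Compound 1
Stage III: Protocol Beta 190/388 = 49.0%, Compound 1 854/1398 = 61.1% → Compound 1
Stage IV: Protocol Beta 957/3162 = 30.3%, Compound 1 868/2236 = 38.8% → Compound 1
Overall: Protocol Beta 1243/3710 = 33.5%, Compound 1 1821/3776 = 48.2% → Compound 1
Compound 1 wins overall and in every disease group — no reversal.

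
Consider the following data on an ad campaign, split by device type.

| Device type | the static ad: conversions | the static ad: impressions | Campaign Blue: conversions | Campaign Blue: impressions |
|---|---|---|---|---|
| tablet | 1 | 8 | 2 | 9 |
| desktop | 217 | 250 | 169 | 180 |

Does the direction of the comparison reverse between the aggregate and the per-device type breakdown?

Tablet: the static ad 1/8 = 12.5%, Campaign Blue 2/9 = 22.2% → Campaign Blue
Desktop: the static ad 217/250 = 86.8%, Campaign Blue 169/180 = 93.9% → Campaign Blue
Overall: the static ad 218/258 = 84.5%, Campaign Blue 171/189 = 90.5% → Campaign Blue
Campaign Blue wins overall and in every device group — no reversal.

No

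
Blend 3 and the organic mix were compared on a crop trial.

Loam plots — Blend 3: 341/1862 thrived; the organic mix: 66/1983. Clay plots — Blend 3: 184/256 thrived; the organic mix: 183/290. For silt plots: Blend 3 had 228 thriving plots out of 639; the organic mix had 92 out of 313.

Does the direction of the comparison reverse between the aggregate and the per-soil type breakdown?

Loam: Blend 3 341/1862 = 18.3%, the organic mix 66/1983 = 3.3% → Blend 3
Clay: Blend 3 184/256 = 71.9%, the organic mix 183/290 = 63.1% → Blend 3
Silt: Blend 3 228/639 = 35.7%, the organic mix 92/313 = 29.4% → Blend 3
Overall: Blend 3 753/2757 = 27.3%, the organic mix 341/2586 = 13.2% → Blend 3
Blend 3 wins overall and in every soil group — no reversal.

No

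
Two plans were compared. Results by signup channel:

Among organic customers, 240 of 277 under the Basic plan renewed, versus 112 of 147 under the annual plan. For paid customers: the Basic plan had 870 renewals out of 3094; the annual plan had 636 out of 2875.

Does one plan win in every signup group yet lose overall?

Organic: the Basic plan 240/277 = 86.6%, the annual plan 112/147 = 76.2% → the Basic plan
Paid: the Basic plan 870/3094 = 28.1%, the annual plan 636/2875 = 22.1% → the Basic plan
Overall: the Basic plan 1110/3371 = 32.9%, the annual plan 748/3022 = 24.8% → the Basic plan
The Basic plan wins overall and in every signup group — no reversal.

No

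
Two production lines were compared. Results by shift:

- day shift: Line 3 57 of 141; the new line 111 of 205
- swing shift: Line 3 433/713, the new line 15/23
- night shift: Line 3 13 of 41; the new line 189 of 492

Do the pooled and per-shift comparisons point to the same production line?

Day shift: Line 3 57/141 = 40.4%, the new line 111/205 = 54.1% → the new line
Swing shift: Line 3 433/713 = 60.7%, the new line 15/23 = 65.2% → the new line
Night shift: Line 3 13/41 = 31.7%, the new line 189/492 = 38.4% → the new line
Overall: Line 3 503/895 = 56.2%, the new line 315/720 = 43.8% → Line 3
The new line wins each shift group but Line 3 wins overall — the comparison reverses. The new line's units skew toward night shift, which has a lower base rate.

No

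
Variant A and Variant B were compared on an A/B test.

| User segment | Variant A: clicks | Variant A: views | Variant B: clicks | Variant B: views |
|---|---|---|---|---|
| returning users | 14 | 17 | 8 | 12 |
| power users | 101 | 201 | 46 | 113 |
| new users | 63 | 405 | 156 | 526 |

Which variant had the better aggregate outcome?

Variant B

Returning users: Variant A 14/17 = 82.4%, Variant B 8/12 = 66.7% → Variant A
Power users: Variant A 101/201 = 50.2%, Variant B 46/113 = 40.7% → Variant A
New users: Variant A 63/405 = 15.6%, Variant B 156/526 = 29.7% → Variant B
Overall: Variant A 178/623 = 28.6%, Variant B 210/651 = 32.3% → Variant B
(Neither sweeps every user group, but Variant B has the higher pooled rate.)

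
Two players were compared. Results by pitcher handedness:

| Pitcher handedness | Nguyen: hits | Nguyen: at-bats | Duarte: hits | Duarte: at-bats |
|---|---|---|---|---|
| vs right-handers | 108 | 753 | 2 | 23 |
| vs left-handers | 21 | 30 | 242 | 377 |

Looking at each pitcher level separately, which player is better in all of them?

Nguyen

Vs right-handers: Nguyen 108/753 = 14.3%, Duarte 2/23 = 8.7% → Nguyen
Vs left-handers: Nguyen 21/30 = 70.0%, Duarte 242/377 = 64.2% → Nguyen
Nguyen has the higher rate in both groups.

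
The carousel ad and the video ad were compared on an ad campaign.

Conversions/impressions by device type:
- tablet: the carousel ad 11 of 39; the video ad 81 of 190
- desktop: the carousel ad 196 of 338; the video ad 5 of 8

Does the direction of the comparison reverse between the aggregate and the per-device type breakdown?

Yes

Tablet: the carousel ad 11/39 = 28.2%, the video ad 81/190 = 42.6% → the video ad
Desktop: the carousel ad 196/338 = 58.0%, the video ad 5/8 = 62.5% → the video ad
Overall: the carousel ad 207/377 = 54.9%, the video ad 86/198 = 43.4% → the carousel ad
The video ad wins each device group but the carousel ad wins overall — the comparison reverses. The video ad's impressions skew toward tablet, which has a lower base rate.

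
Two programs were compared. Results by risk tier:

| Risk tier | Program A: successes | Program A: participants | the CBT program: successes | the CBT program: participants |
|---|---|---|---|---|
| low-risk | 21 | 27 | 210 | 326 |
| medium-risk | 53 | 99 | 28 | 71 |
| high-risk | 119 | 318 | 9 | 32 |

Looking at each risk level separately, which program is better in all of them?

Low-risk: Program A 21/27 = 77.8%, the CBT program 210/326 = 64.4% → Program A
Medium-risk: Program A 53/99 = 53.5%, the CBT program 28/71 = 39.4% → Program A
High-risk: Program A 119/318 = 37.4%, the CBT program 9/32 = 28.1% → Program A
Program A has the higher rate in all 3 groups.

Program A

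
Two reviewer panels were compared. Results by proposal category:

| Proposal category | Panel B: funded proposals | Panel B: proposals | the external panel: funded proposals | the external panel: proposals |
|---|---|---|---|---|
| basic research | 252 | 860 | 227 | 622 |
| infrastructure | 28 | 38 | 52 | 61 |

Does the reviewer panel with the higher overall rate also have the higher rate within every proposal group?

Basic research: Panel B 252/860 = 29.3%, the external panel 227/622 = 36.5% → the external panel
Infrastructure: Panel B 28/38 = 73.7%, the external panel 52/61 = 85.2% → the external panel
Overall: Panel B 280/898 = 31.2%, the external panel 279/683 = 40.8% → the external panel
The external panel wins overall and in every proposal group — no reversal.

Yes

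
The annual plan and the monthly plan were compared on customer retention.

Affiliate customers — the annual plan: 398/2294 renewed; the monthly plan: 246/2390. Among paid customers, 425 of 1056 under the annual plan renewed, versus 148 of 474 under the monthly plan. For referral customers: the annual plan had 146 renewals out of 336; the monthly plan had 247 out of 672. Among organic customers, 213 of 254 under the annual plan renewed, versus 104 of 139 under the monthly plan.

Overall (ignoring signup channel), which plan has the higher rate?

Affiliate: the annual plan 398/2294 = 17.3%, the monthly plan 246/2390 = 10.3% → the annual plan
Paid: the annual plan 425/1056 = 40.2%, the monthly plan 148/474 = 31.2% → the annual plan
Referral: the annual plan 146/336 = 43.5%, the monthly plan 247/672 = 36.8% → the annual plan
Organic: the annual plan 213/254 = 83.9%, the monthly plan 104/139 = 74.8% → the annual plan
Overall: the annual plan 1182/3940 = 30.0%, the monthly plan 745/3675 = 20.3% → the annual plan

the annual plan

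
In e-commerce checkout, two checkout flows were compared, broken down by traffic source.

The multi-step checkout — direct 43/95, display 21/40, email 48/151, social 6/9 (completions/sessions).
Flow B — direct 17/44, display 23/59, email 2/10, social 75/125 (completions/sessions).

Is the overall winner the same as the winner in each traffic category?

Direct: the multi-step checkout 43/95 = 45.3%, Flow B 17/44 = 38.6% → the multi-step checkout
Display: the multi-step checkout 21/40 = 52.5%, Flow B 23/59 = 39.0% → the multi-step checkout
Email: the multi-step checkout 48/151 = 31.8%, Flow B 2/10 = 20.0% → the multi-step checkout
Social: the multi-step checkout 6/9 = 66.7%, Flow B 75/125 = 60.0% → the multi-step checkout
Overall: the multi-step checkout 118/295 = 40.0%, Flow B 117/238 = 49.2% → Flow B
The multi-step checkout wins each traffic group but Flow B wins overall — the comparison reverses. The multi-step checkout's sessions skew toward email, which has a lower base rate.

No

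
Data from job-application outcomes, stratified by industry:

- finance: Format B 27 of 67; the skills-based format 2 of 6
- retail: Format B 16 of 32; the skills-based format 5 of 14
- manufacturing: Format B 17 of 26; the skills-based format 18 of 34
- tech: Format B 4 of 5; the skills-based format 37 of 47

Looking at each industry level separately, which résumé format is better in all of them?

Finance: Format B 27/67 = 40.3%, the skills-based format 2/6 = 33.3% → Format B
Retail: Format B 16/32 = 50.0%, the skills-based format 5/14 = 35.7% → Format B
Manufacturing: Format B 17/26 = 65.4%, the skills-based format 18/34 = 52.9% → Format B
Tech: Format B 4/5 = 80.0%, the skills-based format 37/47 = 78.7% → Format B
Format B has the higher rate in all 4 groups.

Format B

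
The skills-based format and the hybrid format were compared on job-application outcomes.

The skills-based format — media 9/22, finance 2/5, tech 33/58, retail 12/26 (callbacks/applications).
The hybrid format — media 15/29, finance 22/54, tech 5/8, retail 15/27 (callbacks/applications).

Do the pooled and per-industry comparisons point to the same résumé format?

No

Media: the skills-based format 9/22 = 40.9%, the hybrid format 15/29 = 51.7% → the hybrid format
Finance: the skills-based format 2/5 = 40.0%, the hybrid format 22/54 = 40.7% → the hybrid format
Tech: the skills-based format 33/58 = 56.9%, the hybrid format 5/8 = 62.5% → the hybrid format
Retail: the skills-based format 12/26 = 46.2%, the hybrid format 15/27 = 55.6% → the hybrid format
Overall: the skills-based format 56/111 = 50.5%, the hybrid format 57/118 = 48.3% → the skills-based format
The hybrid format wins each industry group but the skills-based format wins overall — the comparison reverses. The hybrid format's applications skew toward finance, which has a lower base rate.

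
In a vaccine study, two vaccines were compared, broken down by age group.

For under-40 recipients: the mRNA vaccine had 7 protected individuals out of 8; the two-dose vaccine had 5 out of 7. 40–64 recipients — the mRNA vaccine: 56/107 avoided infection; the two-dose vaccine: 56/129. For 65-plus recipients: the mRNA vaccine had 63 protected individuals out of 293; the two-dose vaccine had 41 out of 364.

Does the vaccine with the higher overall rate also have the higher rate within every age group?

Under-40: the mRNA vaccine 7/8 = 87.5%, the two-dose vaccine 5/7 = 71.4% → the mRNA vaccine
40–64: the mRNA vaccine 56/107 = 52.3%, the two-dose vaccine 56/129 = 43.4% → the mRNA vaccine
65-plus: the mRNA vaccine 63/293 = 21.5%, the two-dose vaccine 41/364 = 11.3% → the mRNA vaccine
Overall: the mRNA vaccine 126/408 = 30.9%, the two-dose vaccine 102/500 = 20.4% → the mRNA vaccine
The mRNA vaccine wins overall and in every age group — no reversal.

Yes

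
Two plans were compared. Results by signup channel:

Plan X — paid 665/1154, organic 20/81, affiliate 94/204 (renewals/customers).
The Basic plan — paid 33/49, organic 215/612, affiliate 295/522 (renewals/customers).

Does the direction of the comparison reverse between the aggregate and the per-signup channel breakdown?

Yes

Paid: Plan X 665/1154 = 57.6%, the Basic plan 33/49 = 67.3% → the Basic plan
Organic: Plan X 20/81 = 24.7%, the Basic plan 215/612 = 35.1% → the Basic plan
Affiliate: Plan X 94/204 = 46.1%, the Basic plan 295/522 = 56.5% → the Basic plan
Overall: Plan X 779/1439 = 54.1%, the Basic plan 543/1183 = 45.9% → Plan X
The Basic plan wins each signup group but Plan X wins overall — the comparison reverses. The Basic plan's customers skew toward organic, which has a lower base rate.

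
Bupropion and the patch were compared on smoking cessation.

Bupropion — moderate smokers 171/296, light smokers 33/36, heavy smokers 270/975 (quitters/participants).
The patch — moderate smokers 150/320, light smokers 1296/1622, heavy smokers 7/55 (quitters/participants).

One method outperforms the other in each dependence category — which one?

bupropion

Moderate smokers: bupropion 171/296 = 57.8%, the patch 150/320 = 46.9% → bupropion
Light smokers: bupropion 33/36 = 91.7%, the patch 1296/1622 = 79.9% → bupropion
Heavy smokers: bupropion 270/975 = 27.7%, the patch 7/55 = 12.7% → bupropion
Bupropion has the higher rate in all 3 groups.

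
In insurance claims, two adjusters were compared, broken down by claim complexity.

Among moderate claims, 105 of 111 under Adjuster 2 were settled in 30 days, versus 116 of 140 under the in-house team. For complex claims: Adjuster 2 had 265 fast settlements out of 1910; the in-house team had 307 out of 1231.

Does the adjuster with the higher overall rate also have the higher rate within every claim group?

No

Moderate: Adjuster 2 105/111 = 94.6%, the in-house team 116/140 = 82.9% → Adjuster 2
Complex: Adjuster 2 265/1910 = 13.9%, the in-house team 307/1231 = 24.9% → the in-house team
Overall: Adjuster 2 370/2021 = 18.3%, the in-house team 423/1371 = 30.9% → the in-house team
Neither sweeps: Adjuster 2 wins 1 of 2 groups, the in-house team wins 1. The in-house team wins overall but not every group — no Simpson reversal.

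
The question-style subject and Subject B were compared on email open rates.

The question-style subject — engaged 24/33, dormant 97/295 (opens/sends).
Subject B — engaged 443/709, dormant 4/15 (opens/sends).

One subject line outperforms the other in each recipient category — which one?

Engaged: the question-style subject 24/33 = 72.7%, Subject B 443/709 = 62.5% → the question-style subject
Dormant: the question-style subject 97/295 = 32.9%, Subject B 4/15 = 26.7% → the question-style subject
The question-style subject has the higher rate in both groups.

the question-style subject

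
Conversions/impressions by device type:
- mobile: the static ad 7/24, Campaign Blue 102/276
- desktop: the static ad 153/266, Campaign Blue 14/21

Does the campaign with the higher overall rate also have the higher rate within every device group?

No

Mobile: the static ad 7/24 = 29.2%, Campaign Blue 102/276 = 37.0% → Campaign Blue
Desktop: the static ad 153/266 = 57.5%, Campaign Blue 14/21 = 66.7% → Campaign Blue
Overall: the static ad 160/290 = 55.2%, Campaign Blue 116/297 = 39.1% → the static ad
Campaign Blue wins each device group but the static ad wins overall — the comparison reverses. Campaign Blue's impressions skew toward mobile, which has a lower base rate.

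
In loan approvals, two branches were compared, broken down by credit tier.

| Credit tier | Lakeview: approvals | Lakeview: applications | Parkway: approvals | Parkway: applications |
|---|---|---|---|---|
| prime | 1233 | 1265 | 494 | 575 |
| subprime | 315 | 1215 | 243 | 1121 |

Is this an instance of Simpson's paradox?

Prime: Lakeview 1233/1265 = 97.5%, Parkway 494/575 = 85.9% → Lakeview
Subprime: Lakeview 315/1215 = 25.9%, Parkway 243/1121 = 21.7% → Lakeview
Overall: Lakeview 1548/2480 = 62.4%, Parkway 737/1696 = 43.5% → Lakeview
Lakeview wins overall and in every credit group — no reversal.

No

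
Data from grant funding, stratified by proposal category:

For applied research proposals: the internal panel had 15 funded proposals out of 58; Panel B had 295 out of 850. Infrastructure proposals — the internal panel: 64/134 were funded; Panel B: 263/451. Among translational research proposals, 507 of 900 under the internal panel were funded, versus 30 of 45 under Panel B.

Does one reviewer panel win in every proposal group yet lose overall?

Yes

Applied research: the internal panel 15/58 = 25.9%, Panel B 295/850 = 34.7% → Panel B
Infrastructure: the internal panel 64/134 = 47.8%, Panel B 263/451 = 58.3% → Panel B
Translational research: the internal panel 507/900 = 56.3%, Panel B 30/45 = 66.7% → Panel B
Overall: the internal panel 586/1092 = 53.7%, Panel B 588/1346 = 43.7% → the internal panel
Panel B wins each proposal group but the internal panel wins overall — the comparison reverses. Panel B's proposals skew toward applied research, which has a lower base rate.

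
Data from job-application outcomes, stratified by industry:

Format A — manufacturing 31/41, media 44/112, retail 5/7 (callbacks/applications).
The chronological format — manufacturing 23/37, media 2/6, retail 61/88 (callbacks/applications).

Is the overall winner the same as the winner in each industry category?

No

Manufacturing: Format A 31/41 = 75.6%, the chronological format 23/37 = 62.2% → Format A
Media: Format A 44/112 = 39.3%, the chronological format 2/6 = 33.3% → Format A
Retail: Format A 5/7 = 71.4%, the chronological format 61/88 = 69.3% → Format A
Overall: Format A 80/160 = 50.0%, the chronological format 86/131 = 65.6% → the chronological format
Format A wins each industry group but the chronological format wins overall — the comparison reverses. Format A's applications skew toward media, which has a lower base rate.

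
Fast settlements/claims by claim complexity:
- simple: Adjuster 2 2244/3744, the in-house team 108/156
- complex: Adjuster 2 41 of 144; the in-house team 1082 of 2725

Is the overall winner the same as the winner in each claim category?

Simple: Adjuster 2 2244/3744 = 59.9%, the in-house team 108/156 = 69.2% → the in-house team
Complex: Adjuster 2 41/144 = 28.5%, the in-house team 1082/2725 = 39.7% → the in-house team
Overall: Adjuster 2 2285/3888 = 58.8%, the in-house team 1190/2881 = 41.3% → Adjuster 2
The in-house team wins each claim group but Adjuster 2 wins overall — the comparison reverses. The in-house team's claims skew toward complex, which has a lower base rate.

No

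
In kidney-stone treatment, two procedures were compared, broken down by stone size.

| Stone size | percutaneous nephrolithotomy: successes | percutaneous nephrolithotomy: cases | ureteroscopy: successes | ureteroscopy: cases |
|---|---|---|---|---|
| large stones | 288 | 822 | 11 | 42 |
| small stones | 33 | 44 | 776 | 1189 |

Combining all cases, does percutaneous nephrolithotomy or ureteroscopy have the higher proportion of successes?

Large stones: percutaneous nephrolithotomy 288/822 = 35.0%, ureteroscopy 11/42 = 26.2% → percutaneous nephrolithotomy
Small stones: percutaneous nephrolithotomy 33/44 = 75.0%, ureteroscopy 776/1189 = 65.3% → percutaneous nephrolithotomy
Overall: percutaneous nephrolithotomy 321/866 = 37.1%, ureteroscopy 787/1231 = 63.9% → ureteroscopy
(Percutaneous nephrolithotomy wins every stone group but ureteroscopy wins overall — percutaneous nephrolithotomy's cases skew toward the low-rate large stones group.)

ureteroscopy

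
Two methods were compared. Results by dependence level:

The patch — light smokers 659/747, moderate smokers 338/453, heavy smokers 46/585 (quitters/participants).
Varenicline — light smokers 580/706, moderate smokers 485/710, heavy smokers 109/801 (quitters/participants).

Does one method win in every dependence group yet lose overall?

Light smokers: the patch 659/747 = 88.2%, varenicline 580/706 = 82.2% → the patch
Moderate smokers: the patch 338/453 = 74.6%, varenicline 485/710 = 68.3% → the patch
Heavy smokers: the patch 46/585 = 7.9%, varenicline 109/801 = 13.6% → varenicline
Overall: the patch 1043/1785 = 58.4%, varenicline 1174/2217 = 53.0% → the patch
Neither sweeps: the patch wins 2 of 3 groups, varenicline wins 1. The patch wins overall but not every group — no Simpson reversal.

No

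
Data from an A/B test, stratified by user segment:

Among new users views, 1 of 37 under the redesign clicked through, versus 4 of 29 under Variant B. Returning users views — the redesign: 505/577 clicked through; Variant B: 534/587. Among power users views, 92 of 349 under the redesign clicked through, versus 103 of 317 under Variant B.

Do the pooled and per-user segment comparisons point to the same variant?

Yes

New users: the redesign 1/37 = 2.7%, Variant B 4/29 = 13.8% → Variant B
Returning users: the redesign 505/577 = 87.5%, Variant B 534/587 = 91.0% → Variant B
Power users: the redesign 92/349 = 26.4%, Variant B 103/317 = 32.5% → Variant B
Overall: the redesign 598/963 = 62.1%, Variant B 641/933 = 68.7% → Variant B
Variant B wins overall and in every user group — no reversal.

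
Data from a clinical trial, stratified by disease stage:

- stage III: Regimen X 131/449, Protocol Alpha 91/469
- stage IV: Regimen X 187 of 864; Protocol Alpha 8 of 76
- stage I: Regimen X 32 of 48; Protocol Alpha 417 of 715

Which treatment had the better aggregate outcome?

Stage III: Regimen X 131/449 = 29.2%, Protocol Alpha 91/469 = 19.4% → Regimen X
Stage IV: Regimen X 187/864 = 21.6%, Protocol Alpha 8/76 = 10.5% → Regimen X
Stage I: Regimen X 32/48 = 66.7%, Protocol Alpha 417/715 = 58.3% → Regimen X
Overall: Regimen X 350/1361 = 25.7%, Protocol Alpha 516/1260 = 41.0% → Protocol Alpha
(Regimen X wins every disease group but Protocol Alpha wins overall — Regimen X's patients skew toward the low-rate stage IV group.)

Protocol Alpha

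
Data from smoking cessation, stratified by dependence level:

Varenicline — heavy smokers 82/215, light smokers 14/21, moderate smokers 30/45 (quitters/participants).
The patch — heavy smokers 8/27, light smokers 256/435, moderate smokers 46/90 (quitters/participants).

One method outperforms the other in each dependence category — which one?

Heavy smokers: varenicline 82/215 = 38.1%, the patch 8/27 = 29.6% → varenicline
Light smokers: varenicline 14/21 = 66.7%, the patch 256/435 = 58.9% → varenicline
Moderate smokers: varenicline 30/45 = 66.7%, the patch 46/90 = 51.1% → varenicline
Varenicline has the higher rate in all 3 groups.

varenicline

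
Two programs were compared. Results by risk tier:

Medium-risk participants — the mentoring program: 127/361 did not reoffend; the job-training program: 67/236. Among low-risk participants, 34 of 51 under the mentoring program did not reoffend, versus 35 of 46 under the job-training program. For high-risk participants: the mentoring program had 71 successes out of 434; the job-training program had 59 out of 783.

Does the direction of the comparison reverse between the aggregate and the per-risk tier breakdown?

Medium-risk: the mentoring program 127/361 = 35.2%, the job-training program 67/236 = 28.4% → the mentoring program
Low-risk: the mentoring program 34/51 = 66.7%, the job-training program 35/46 = 76.1% → the job-training program
High-risk: the mentoring program 71/434 = 16.4%, the job-training program 59/783 = 7.5% → the mentoring program
Overall: the mentoring program 232/846 = 27.4%, the job-training program 161/1065 = 15.1% → the mentoring program
Neither sweeps: the mentoring program wins 2 of 3 groups, the job-training program wins 1. The mentoring program wins overall but not every group — no Simpson reversal.

No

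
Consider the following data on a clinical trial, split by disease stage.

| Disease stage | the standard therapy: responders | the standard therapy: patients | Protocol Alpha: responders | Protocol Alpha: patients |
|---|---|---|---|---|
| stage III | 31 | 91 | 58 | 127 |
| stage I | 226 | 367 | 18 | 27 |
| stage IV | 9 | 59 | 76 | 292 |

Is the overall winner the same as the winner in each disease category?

No

Stage III: the standard therapy 31/91 = 34.1%, Protocol Alpha 58/127 = 45.7% → Protocol Alpha
Stage I: the standard therapy 226/367 = 61.6%, Protocol Alpha 18/27 = 66.7% → Protocol Alpha
Stage IV: the standard therapy 9/59 = 15.3%, Protocol Alpha 76/292 = 26.0% → Protocol Alpha
Overall: the standard therapy 266/517 = 51.5%, Protocol Alpha 152/446 = 34.1% → the standard therapy
Protocol Alpha wins each disease group but the standard therapy wins overall — the comparison reverses. Protocol Alpha's patients skew toward stage IV, which has a lower base rate.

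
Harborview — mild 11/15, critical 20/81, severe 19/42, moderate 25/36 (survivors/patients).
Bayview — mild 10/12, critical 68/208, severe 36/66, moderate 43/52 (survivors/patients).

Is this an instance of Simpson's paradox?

No

Mild: Harborview 11/15 = 73.3%, Bayview 10/12 = 83.3% → Bayview
Critical: Harborview 20/81 = 24.7%, Bayview 68/208 = 32.7% → Bayview
Severe: Harborview 19/42 = 45.2%, Bayview 36/66 = 54.5% → Bayview
Moderate: Harborview 25/36 = 69.4%, Bayview 43/52 = 82.7% → Bayview
Overall: Harborview 75/174 = 43.1%, Bayview 157/338 = 46.4% → Bayview
Bayview wins overall and in every case group — no reversal.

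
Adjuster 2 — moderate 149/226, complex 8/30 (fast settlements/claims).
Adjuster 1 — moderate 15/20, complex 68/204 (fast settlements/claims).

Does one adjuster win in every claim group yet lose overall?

Yes

Moderate: Adjuster 2 149/226 = 65.9%, Adjuster 1 15/20 = 75.0% → Adjuster 1
Complex: Adjuster 2 8/30 = 26.7%, Adjuster 1 68/204 = 33.3% → Adjuster 1
Overall: Adjuster 2 157/256 = 61.3%, Adjuster 1 83/224 = 37.1% → Adjuster 2
Adjuster 1 wins each claim group but Adjuster 2 wins overall — the comparison reverses. Adjuster 1's claims skew toward complex, which has a lower base rate.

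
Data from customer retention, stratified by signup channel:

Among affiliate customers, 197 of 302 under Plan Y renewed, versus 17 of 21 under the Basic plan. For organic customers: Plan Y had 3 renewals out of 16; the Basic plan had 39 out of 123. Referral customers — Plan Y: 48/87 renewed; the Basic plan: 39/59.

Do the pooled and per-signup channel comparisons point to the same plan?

No

Affiliate: Plan Y 197/302 = 65.2%, the Basic plan 17/21 = 81.0% → the Basic plan
Organic: Plan Y 3/16 = 18.8%, the Basic plan 39/123 = 31.7% → the Basic plan
Referral: Plan Y 48/87 = 55.2%, the Basic plan 39/59 = 66.1% → the Basic plan
Overall: Plan Y 248/405 = 61.2%, the Basic plan 95/203 = 46.8% → Plan Y
The Basic plan wins each signup group but Plan Y wins overall — the comparison reverses. The Basic plan's customers skew toward organic, which has a lower base rate.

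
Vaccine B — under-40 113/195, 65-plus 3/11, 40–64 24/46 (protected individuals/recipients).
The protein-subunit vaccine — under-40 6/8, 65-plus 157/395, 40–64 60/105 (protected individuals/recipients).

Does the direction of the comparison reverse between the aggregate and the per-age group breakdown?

Yes

Under-40: Vaccine B 113/195 = 57.9%, the protein-subunit vaccine 6/8 = 75.0% → the protein-subunit vaccine
65-plus: Vaccine B 3/11 = 27.3%, the protein-subunit vaccine 157/395 = 39.7% → the protein-subunit vaccine
40–64: Vaccine B 24/46 = 52.2%, the protein-subunit vaccine 60/105 = 57.1% → the protein-subunit vaccine
Overall: Vaccine B 140/252 = 55.6%, the protein-subunit vaccine 223/508 = 43.9% → Vaccine B
The protein-subunit vaccine wins each age group but Vaccine B wins overall — the comparison reverses. The protein-subunit vaccine's recipients skew toward 65-plus, which has a lower base rate.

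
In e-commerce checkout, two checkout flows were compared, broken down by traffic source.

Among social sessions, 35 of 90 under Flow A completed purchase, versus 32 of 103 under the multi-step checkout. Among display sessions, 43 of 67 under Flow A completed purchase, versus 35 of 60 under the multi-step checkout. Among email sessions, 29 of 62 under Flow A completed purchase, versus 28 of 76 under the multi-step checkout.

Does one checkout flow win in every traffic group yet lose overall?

No

Social: Flow A 35/90 = 38.9%, the multi-step checkout 32/103 = 31.1% → Flow A
Display: Flow A 43/67 = 64.2%, the multi-step checkout 35/60 = 58.3% → Flow A
Email: Flow A 29/62 = 46.8%, the multi-step checkout 28/76 = 36.8% → Flow A
Overall: Flow A 107/219 = 48.9%, the multi-step checkout 95/239 = 39.7% → Flow A
Flow A wins overall and in every traffic group — no reversal.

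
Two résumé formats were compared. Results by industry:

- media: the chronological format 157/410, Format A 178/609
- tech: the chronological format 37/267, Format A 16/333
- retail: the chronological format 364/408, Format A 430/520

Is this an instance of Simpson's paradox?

No

Media: the chronological format 157/410 = 38.3%, Format A 178/609 = 29.2% → the chronological format
Tech: the chronological format 37/267 = 13.9%, Format A 16/333 = 4.8% → the chronological format
Retail: the chronological format 364/408 = 89.2%, Format A 430/520 = 82.7% → the chronological format
Overall: the chronological format 558/1085 = 51.4%, Format A 624/1462 = 42.7% → the chronological format
The chronological format wins overall and in every industry group — no reversal.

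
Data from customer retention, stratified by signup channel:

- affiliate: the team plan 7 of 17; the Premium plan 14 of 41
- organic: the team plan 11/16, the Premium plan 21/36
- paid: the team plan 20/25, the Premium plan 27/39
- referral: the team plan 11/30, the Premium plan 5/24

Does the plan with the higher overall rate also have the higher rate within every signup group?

Affiliate: the team plan 7/17 = 41.2%, the Premium plan 14/41 = 34.1% → the team plan
Organic: the team plan 11/16 = 68.8%, the Premium plan 21/36 = 58.3% → the team plan
Paid: the team plan 20/25 = 80.0%, the Premium plan 27/39 = 69.2% → the team plan
Referral: the team plan 11/30 = 36.7%, the Premium plan 5/24 = 20.8% → the team plan
Overall: the team plan 49/88 = 55.7%, the Premium plan 67/140 = 47.9% → the team plan
The team plan wins overall and in every signup group — no reversal.

Yes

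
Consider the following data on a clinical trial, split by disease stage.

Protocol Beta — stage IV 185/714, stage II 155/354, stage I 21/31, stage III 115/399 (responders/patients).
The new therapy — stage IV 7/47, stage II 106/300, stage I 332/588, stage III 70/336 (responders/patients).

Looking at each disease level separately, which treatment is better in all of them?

Stage IV: Protocol Beta 185/714 = 25.9%, the new therapy 7/47 = 14.9% → Protocol Beta
Stage II: Protocol Beta 155/354 = 43.8%, the new therapy 106/300 = 35.3% → Protocol Beta
Stage I: Protocol Beta 21/31 = 67.7%, the new therapy 332/588 = 56.5% → Protocol Beta
Stage III: Protocol Beta 115/399 = 28.8%, the new therapy 70/336 = 20.8% → Protocol Beta
Protocol Beta has the higher rate in all 4 groups.

Protocol Beta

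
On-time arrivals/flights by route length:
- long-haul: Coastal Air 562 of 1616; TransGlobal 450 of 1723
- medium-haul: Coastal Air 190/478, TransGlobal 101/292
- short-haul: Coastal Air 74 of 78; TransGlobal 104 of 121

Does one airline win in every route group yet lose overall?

No

Long-haul: Coastal Air 562/1616 = 34.8%, TransGlobal 450/1723 = 26.1% → Coastal Air
Medium-haul: Coastal Air 190/478 = 39.7%, TransGlobal 101/292 = 34.6% → Coastal Air
Short-haul: Coastal Air 74/78 = 94.9%, TransGlobal 104/121 = 86.0% → Coastal Air
Overall: Coastal Air 826/2172 = 38.0%, TransGlobal 655/2136 = 30.7% → Coastal Air
Coastal Air wins overall and in every route group — no reversal.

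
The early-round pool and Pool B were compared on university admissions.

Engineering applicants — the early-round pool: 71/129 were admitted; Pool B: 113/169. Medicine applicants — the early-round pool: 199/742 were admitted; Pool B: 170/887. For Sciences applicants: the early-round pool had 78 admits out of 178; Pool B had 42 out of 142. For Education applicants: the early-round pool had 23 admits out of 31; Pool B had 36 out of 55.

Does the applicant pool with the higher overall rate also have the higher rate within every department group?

No

Engineering: the early-round pool 71/129 = 55.0%, Pool B 113/169 = 66.9% → Pool B
Medicine: the early-round pool 199/742 = 26.8%, Pool B 170/887 = 19.2% → the early-round pool
Sciences: the early-round pool 78/178 = 43.8%, Pool B 42/142 = 29.6% → the early-round pool
Education: the early-round pool 23/31 = 74.2%, Pool B 36/55 = 65.5% → the early-round pool
Overall: the early-round pool 371/1080 = 34.4%, Pool B 361/1253 = 28.8% → the early-round pool
Neither sweeps: the early-round pool wins 3 of 4 groups, Pool B wins 1. The early-round pool wins overall but not every group — no Simpson reversal.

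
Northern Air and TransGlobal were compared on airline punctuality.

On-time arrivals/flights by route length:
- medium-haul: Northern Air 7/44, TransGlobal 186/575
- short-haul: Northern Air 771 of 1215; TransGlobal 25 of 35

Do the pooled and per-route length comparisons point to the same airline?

No

Medium-haul: Northern Air 7/44 = 15.9%, TransGlobal 186/575 = 32.3% → TransGlobal
Short-haul: Northern Air 771/1215 = 63.5%, TransGlobal 25/35 = 71.4% → TransGlobal
Overall: Northern Air 778/1259 = 61.8%, TransGlobal 211/610 = 34.6% → Northern Air
TransGlobal wins each route group but Northern Air wins overall — the comparison reverses. TransGlobal's flights skew toward medium-haul, which has a lower base rate.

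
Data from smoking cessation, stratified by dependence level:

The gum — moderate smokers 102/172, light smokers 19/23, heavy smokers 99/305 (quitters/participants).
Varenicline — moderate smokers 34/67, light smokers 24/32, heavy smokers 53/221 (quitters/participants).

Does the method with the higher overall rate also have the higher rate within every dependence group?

Moderate smokers: the gum 102/172 = 59.3%, varenicline 34/67 = 50.7% → the gum
Light smokers: the gum 19/23 = 82.6%, varenicline 24/32 = 75.0% → the gum
Heavy smokers: the gum 99/305 = 32.5%, varenicline 53/221 = 24.0% → the gum
Overall: the gum 220/500 = 44.0%, varenicline 111/320 = 34.7% → the gum
The gum wins overall and in every dependence group — no reversal.

Yes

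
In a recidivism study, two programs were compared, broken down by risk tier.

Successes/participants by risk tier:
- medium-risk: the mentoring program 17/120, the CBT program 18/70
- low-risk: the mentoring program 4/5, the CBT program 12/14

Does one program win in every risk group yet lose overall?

Medium-risk: the mentoring program 17/120 = 14.2%, the CBT program 18/70 = 25.7% → the CBT program
Low-risk: the mentoring program 4/5 = 80.0%, the CBT program 12/14 = 85.7% → the CBT program
Overall: the mentoring program 21/125 = 16.8%, the CBT program 30/84 = 35.7% → the CBT program
The CBT program wins overall and in every risk group — no reversal.

No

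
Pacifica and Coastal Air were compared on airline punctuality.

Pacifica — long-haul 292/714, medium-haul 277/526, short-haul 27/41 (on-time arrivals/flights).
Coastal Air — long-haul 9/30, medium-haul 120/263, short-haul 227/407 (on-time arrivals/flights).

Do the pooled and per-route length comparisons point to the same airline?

Long-haul: Pacifica 292/714 = 40.9%, Coastal Air 9/30 = 30.0% → Pacifica
Medium-haul: Pacifica 277/526 = 52.7%, Coastal Air 120/263 = 45.6% → Pacifica
Short-haul: Pacifica 27/41 = 65.9%, Coastal Air 227/407 = 55.8% → Pacifica
Overall: Pacifica 596/1281 = 46.5%, Coastal Air 356/700 = 50.9% → Coastal Air
Pacifica wins each route group but Coastal Air wins overall — the comparison reverses. Pacifica's flights skew toward long-haul, which has a lower base rate.

No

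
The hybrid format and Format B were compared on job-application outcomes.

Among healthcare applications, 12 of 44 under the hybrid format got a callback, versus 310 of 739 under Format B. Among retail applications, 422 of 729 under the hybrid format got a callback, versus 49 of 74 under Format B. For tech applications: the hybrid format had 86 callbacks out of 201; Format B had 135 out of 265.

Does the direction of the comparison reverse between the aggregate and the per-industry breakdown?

Yes

Healthcare: the hybrid format 12/44 = 27.3%, Format B 310/739 = 41.9% → Format B
Retail: the hybrid format 422/729 = 57.9%, Format B 49/74 = 66.2% → Format B
Tech: the hybrid format 86/201 = 42.8%, Format B 135/265 = 50.9% → Format B
Overall: the hybrid format 520/974 = 53.4%, Format B 494/1078 = 45.8% → the hybrid format
Format B wins each industry group but the hybrid format wins overall — the comparison reverses. Format B's applications skew toward healthcare, which has a lower base rate.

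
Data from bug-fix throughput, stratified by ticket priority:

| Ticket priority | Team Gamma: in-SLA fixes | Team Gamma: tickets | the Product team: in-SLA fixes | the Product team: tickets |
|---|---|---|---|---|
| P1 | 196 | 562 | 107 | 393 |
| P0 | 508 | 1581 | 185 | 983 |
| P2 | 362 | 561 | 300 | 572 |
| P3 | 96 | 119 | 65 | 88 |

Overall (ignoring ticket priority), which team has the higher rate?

P1: Team Gamma 196/562 = 34.9%, the Product team 107/393 = 27.2% → Team Gamma
P0: Team Gamma 508/1581 = 32.1%, the Product team 185/983 = 18.8% → Team Gamma
P2: Team Gamma 362/561 = 64.5%, the Product team 300/572 = 52.4% → Team Gamma
P3: Team Gamma 96/119 = 80.7%, the Product team 65/88 = 73.9% → Team Gamma
Overall: Team Gamma 1162/2823 = 41.2%, the Product team 657/2036 = 32.3% → Team Gamma

Team Gamma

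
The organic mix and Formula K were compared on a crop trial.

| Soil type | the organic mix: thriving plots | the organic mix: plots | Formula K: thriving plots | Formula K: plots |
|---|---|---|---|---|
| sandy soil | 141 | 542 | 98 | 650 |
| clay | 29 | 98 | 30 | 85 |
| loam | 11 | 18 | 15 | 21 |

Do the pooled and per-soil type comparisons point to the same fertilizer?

Sandy soil: the organic mix 141/542 = 26.0%, Formula K 98/650 = 15.1% → the organic mix
Clay: the organic mix 29/98 = 29.6%, Formula K 30/85 = 35.3% → Formula K
Loam: the organic mix 11/18 = 61.1%, Formula K 15/21 = 71.4% → Formula K
Overall: the organic mix 181/658 = 27.5%, Formula K 143/756 = 18.9% → the organic mix
Neither sweeps: the organic mix wins 1 of 3 groups, Formula K wins 2. The organic mix wins overall but not every group — no Simpson reversal.

No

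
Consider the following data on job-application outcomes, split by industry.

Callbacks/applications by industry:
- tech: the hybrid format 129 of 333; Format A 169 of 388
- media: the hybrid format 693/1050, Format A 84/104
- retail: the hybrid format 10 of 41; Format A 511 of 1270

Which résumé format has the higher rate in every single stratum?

Format A

Tech: the hybrid format 129/333 = 38.7%, Format A 169/388 = 43.6% → Format A
Media: the hybrid format 693/1050 = 66.0%, Format A 84/104 = 80.8% → Format A
Retail: the hybrid format 10/41 = 24.4%, Format A 511/1270 = 40.2% → Format A
Format A has the higher rate in all 3 groups.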